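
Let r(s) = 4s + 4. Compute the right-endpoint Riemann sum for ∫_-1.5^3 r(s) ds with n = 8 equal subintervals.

36.5625

Δs = (3 − (-1.5))/8 = 0.5625.
Right endpoints: -0.9375, -0.375, 0.1875, 0.75, 1.3125, 1.875, 2.4375, 3.
r(-0.9375) = 0.25, r(-0.375) = 2.5, r(0.1875) = 4.75, r(0.75) = 7, r(1.3125) = 9.25, r(1.875) = 11.5, r(2.4375) = 13.75, r(3) = 16.
Sum = Δs · [r(-0.9375) + r(-0.375) + r(0.1875) + ...].
Sum = 36.5625.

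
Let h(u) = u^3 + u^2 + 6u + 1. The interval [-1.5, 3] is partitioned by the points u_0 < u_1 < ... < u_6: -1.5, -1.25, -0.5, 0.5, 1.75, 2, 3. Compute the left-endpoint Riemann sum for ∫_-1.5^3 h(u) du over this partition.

26.125

Subinterval widths: 0.25, 0.75, 1, 1.25, 0.25, 1.
Left endpoints: -1.5, -1.25, -0.5, 0.5, 1.75, 2.
h(-1.5) = -9.125, h(-1.25) = -6.890625, h(-0.5) = -1.875, h(0.5) = 4.375, h(1.75) = 19.921875, h(2) = 25.
Sum = Σ Δu_i · h(u_i).
Sum = 26.125.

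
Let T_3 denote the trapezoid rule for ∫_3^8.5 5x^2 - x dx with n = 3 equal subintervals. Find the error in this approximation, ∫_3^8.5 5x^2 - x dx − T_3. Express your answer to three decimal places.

Exact integral: ∫_3^8.5 f(x) dx ≈ 946.91667.
T_3 ≈ 962.32176.
Error ≈ 946.91667 − 962.32176 ≈ -15.405.

-15.405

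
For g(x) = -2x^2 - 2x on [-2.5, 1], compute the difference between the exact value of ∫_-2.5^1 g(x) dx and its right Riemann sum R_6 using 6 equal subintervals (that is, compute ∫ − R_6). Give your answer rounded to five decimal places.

-0.62384

Exact integral: ∫_-2.5^1 g(x) dx ≈ -5.8333333.
R_6 ≈ -5.2094907.
Error ≈ -5.8333333 − (-5.2094907) ≈ -0.62384.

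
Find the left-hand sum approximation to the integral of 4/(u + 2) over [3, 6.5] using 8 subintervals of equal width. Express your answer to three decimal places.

2.196

Δu = (6.5 − 3)/8 = 0.4375.
Left endpoints: 3, 3.4375, 3.875, 4.3125, 4.75, 5.1875, 5.625, 6.0625.
f(3) = 0.8, f(3.4375) = 64/87, f(3.875) = 32/47, f(4.3125) = 64/101, f(4.75) = 16/27, f(5.1875) = 64/115, f(5.625) = 32/61, f(6.0625) = 64/129.
Sum = Δu · [f(3) + f(3.4375) + f(3.875) + ...].
Sum ≈ 2.196.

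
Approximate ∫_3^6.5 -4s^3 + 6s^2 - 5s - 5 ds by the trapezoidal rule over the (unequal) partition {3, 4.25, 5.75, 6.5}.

-1356.765625

Subinterval widths: 1.25, 1.5, 0.75.
f(3) = -74, f(4.25) = -224.9375, f(5.75) = -595.8125, f(6.5) = -882.5.
On each subinterval the trapezoid contributes (Δs_i/2)·[f(s_{i-1}) + f(s_i)].
Sum = -1356.765625.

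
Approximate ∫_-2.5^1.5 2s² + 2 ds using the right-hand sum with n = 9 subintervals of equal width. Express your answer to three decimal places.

Δs = (1.5 − (-2.5))/9 = 4/9.
Right endpoints: -37/18, -29/18, -7/6, -13/18, -5/18, 1/6, 11/18, 19/18, 1.5.
f(-37/18) = 1693/162, f(-29/18) = 1165/162, f(-7/6) = 85/18, f(-13/18) = 493/162, f(-5/18) = 349/162, f(1/6) = 37/18, f(11/18) = 445/162, f(19/18) = 685/162, f(1.5) = 6.5.
Sum = Δs · [f(-37/18) + f(-29/18) + f(-7/6) + ...].
Sum ≈ 19.152.

19.152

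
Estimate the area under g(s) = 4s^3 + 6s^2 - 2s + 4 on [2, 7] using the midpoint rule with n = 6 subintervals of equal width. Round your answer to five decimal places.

3012.63889

Δs = (7 − 2)/6 = 5/6.
Midpoints: 29/12, 3.25, 49/12, 59/12, 5.75, 79/12.
g(29/12) = 39167/432, g(3.25) = 198.1875, g(49/12) = 159067/432, g(59/12) = 265517/432, g(5.75) = 951.3125, g(79/12) = 601417/432.
Sum = Δs · [g(29/12) + g(3.25) + g(49/12) + ...].
Sum ≈ 3012.63889.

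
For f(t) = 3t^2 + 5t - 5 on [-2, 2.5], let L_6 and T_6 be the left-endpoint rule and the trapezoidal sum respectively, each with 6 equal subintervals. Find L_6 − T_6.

-10.96875

L_6 = -2.953125.
T_6 = 8.015625.
L_6 − T_6 = -10.96875.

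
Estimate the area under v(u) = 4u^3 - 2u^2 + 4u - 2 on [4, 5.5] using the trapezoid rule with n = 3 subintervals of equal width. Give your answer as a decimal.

619.75

Δu = (5.5 − 4)/3 = 0.5.
v(4) = 238, v(4.5) = 340, v(5) = 468, v(5.5) = 625.
T_3 = (Δu/2)·[v(u_0) + 2v(u_1) + 2v(u_2) + v(u_3)].
Sum = 619.75.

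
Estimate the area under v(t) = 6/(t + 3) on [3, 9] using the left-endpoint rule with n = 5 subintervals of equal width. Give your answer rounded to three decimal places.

4.474

Δt = (9 − 3)/5 = 1.2.
Left endpoints: 3, 4.2, 5.4, 6.6, 7.8.
v(3) = 1, v(4.2) = 5/6, v(5.4) = 5/7, v(6.6) = 0.625, v(7.8) = 5/9.
Sum = Δt · [v(3) + v(4.2) + v(5.4) + v(6.6) + v(7.8)].
Sum ≈ 4.474.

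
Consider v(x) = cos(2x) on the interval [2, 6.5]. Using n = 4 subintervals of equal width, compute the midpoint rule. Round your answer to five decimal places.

0.73376

Δx = (6.5 − 2)/4 = 1.125.
Midpoints: 2.5625, 3.6875, 4.8125, 5.9375.
v(2.5625) ≈ 0.40100, v(3.6875) ≈ 0.46088, v(4.8125) ≈ -0.98002, v(5.9375) ≈ 0.77037.
Sum = Δx · [v(2.5625) + v(3.6875) + v(4.8125) + v(5.9375)].
Sum ≈ 0.73376.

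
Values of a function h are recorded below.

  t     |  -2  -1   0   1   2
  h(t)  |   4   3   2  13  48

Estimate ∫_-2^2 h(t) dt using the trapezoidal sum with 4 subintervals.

44

Δt = 1.
T_4 = (1/2)·[4 + 2·3 + 2·2 + 2·13 + 48] = 44.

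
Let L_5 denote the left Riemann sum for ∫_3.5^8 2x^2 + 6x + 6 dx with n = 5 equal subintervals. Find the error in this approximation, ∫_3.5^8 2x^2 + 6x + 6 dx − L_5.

Exact integral: ∫_3.5^8 f(x) dx = 495.
L_5 = 437.49.
Error = 495 − 437.49 = 57.51.

57.51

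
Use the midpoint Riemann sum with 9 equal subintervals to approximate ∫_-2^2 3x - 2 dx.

-8

Δx = (2 − (-2))/9 = 4/9.
Midpoints: -16/9, -4/3, -8/9, -4/9, 0, 4/9, 8/9, 4/3, 16/9.
f(-16/9) = -22/3, f(-4/3) = -6, f(-8/9) = -14/3, f(-4/9) = -10/3, f(0) = -2, f(4/9) = -2/3, f(8/9) = 2/3, f(4/3) = 2, f(16/9) = 10/3.
Sum = Δx · [f(-16/9) + f(-4/3) + f(-8/9) + ...].
Sum = -8.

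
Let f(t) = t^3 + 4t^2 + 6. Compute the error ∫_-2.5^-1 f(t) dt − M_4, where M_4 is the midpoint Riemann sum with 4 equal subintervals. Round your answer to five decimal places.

-0.02197

Exact integral: ∫_-2.5^-1 f(t) dt = 18.984375.
M_4 ≈ 19.0063477.
Error ≈ 18.984375 − 19.0063477 ≈ -0.02197.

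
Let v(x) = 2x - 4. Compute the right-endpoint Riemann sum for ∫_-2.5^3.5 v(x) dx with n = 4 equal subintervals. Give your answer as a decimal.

Δx = (3.5 − (-2.5))/4 = 1.5.
Right endpoints: -1, 0.5, 2, 3.5.
v(-1) = -6, v(0.5) = -3, v(2) = 0, v(3.5) = 3.
Sum = Δx · [v(-1) + v(0.5) + v(2) + v(3.5)].
Sum = -9.

-9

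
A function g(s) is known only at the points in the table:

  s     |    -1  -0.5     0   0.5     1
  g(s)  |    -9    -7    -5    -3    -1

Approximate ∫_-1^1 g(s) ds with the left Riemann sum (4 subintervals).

-12

Δs = 0.5.
Sum = 0.5·[(-9) + (-7) + (-5) + (-3)] = -12.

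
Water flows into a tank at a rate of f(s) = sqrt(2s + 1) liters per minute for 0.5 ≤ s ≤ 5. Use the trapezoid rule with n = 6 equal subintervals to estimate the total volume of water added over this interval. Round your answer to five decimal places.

11.19934

Δs = (5 − 0.5)/6 = 0.75.
f(0.5) ≈ 1.41421, f(1.25) ≈ 1.87083, f(2) ≈ 2.23607, f(2.75) ≈ 2.54951, f(3.5) ≈ 2.82843, f(4.25) ≈ 3.08221, f(5) ≈ 3.31662.
T_6 = (Δs/2)·[f(s_0) + 2f(s_1) + ... + 2f(s_{5}) + f(s_6)].
Sum ≈ 11.19934.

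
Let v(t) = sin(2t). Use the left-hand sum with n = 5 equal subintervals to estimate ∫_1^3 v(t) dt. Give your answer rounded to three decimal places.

Δt = (3 − 1)/5 = 0.4.
Left endpoints: 1, 1.4, 1.8, 2.2, 2.6.
v(1) ≈ 0.909, v(1.4) ≈ 0.335, v(1.8) ≈ -0.443, v(2.2) ≈ -0.952, v(2.6) ≈ -0.883.
Sum = Δt · [v(1) + v(1.4) + v(1.8) + v(2.2) + v(2.6)].
Sum ≈ -0.413.

-0.413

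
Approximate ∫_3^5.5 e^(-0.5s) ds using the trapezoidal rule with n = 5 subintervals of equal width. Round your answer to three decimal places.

0.320

Δs = (5.5 − 3)/5 = 0.5.
f(3) ≈ 0.223, f(3.5) ≈ 0.174, f(4) ≈ 0.135, f(4.5) ≈ 0.105, f(5) ≈ 0.082, f(5.5) ≈ 0.064.
T_5 = (Δs/2)·[f(s_0) + 2f(s_1) + ... + 2f(s_{4}) + f(s_5)].
Sum ≈ 0.320.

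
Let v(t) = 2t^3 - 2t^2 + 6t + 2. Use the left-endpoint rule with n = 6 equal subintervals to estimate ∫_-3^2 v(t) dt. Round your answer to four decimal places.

Δt = (2 − (-3))/6 = 5/6.
Left endpoints: -3, -13/6, -4/3, -0.5, 1/3, 7/6.
v(-3) = -88, v(-13/6) = -4399/108, v(-4/3) = -386/27, v(-0.5) = -1.75, v(1/3) = 104/27, v(7/6) = 1021/108.
Sum = Δt · [v(-3) + v(-13/6) + v(-4/3) + ...].
Sum ≈ -109.5602.

-109.5602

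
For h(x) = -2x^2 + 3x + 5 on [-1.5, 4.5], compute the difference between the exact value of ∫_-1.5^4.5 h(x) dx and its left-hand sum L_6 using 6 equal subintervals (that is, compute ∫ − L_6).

-7

Exact integral: ∫_-1.5^4.5 h(x) dx = -6.
L_6 = 1.
Error = -6 − 1 = -7.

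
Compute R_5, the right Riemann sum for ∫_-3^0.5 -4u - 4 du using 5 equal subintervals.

-1.4

Δu = (0.5 − (-3))/5 = 0.7.
Right endpoints: -2.3, -1.6, -0.9, -0.2, 0.5.
f(-2.3) = 5.2, f(-1.6) = 2.4, f(-0.9) = -0.4, f(-0.2) = -3.2, f(0.5) = -6.
Sum = Δu · [f(-2.3) + f(-1.6) + f(-0.9) + f(-0.2) + f(0.5)].
Sum = -1.4.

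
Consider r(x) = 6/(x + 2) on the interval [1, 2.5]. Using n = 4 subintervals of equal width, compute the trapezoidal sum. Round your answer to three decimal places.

2.437

Δx = (2.5 − 1)/4 = 0.375.
r(1) = 2, r(1.375) = 16/9, r(1.75) = 1.6, r(2.125) = 16/11, r(2.5) = 4/3.
T_4 = (Δx/2)·[r(x_0) + 2r(x_1) + 2r(x_2) + 2r(x_3) + r(x_4)].
Sum ≈ 2.437.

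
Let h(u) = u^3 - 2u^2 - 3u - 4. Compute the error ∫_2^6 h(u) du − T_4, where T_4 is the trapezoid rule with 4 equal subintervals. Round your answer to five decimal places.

Exact integral: ∫_2^6 h(u) du ≈ 117.3333333.
T_4 = 124.
Error ≈ 117.3333333 − 124 ≈ -6.66667.

-6.66667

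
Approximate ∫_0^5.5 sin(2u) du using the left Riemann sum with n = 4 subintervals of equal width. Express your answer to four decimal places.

Δu = (5.5 − 0)/4 = 1.375.
Left endpoints: 0, 1.375, 2.75, 4.125.
f(0) ≈ 0.0000, f(1.375) ≈ 0.3817, f(2.75) ≈ -0.7055, f(4.125) ≈ 0.9226.
Sum = Δu · [f(0) + f(1.375) + f(2.75) + f(4.125)].
Sum ≈ 0.8232.

0.8232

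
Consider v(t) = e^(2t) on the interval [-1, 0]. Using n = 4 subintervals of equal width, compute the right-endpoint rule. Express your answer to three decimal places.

Δt = (0 − (-1))/4 = 0.25.
Right endpoints: -0.75, -0.5, -0.25, 0.
v(-0.75) ≈ 0.223, v(-0.5) ≈ 0.368, v(-0.25) ≈ 0.607, v(0) ≈ 1.000.
Sum = Δt · [v(-0.75) + v(-0.5) + v(-0.25) + v(0)].
Sum ≈ 0.549.

0.549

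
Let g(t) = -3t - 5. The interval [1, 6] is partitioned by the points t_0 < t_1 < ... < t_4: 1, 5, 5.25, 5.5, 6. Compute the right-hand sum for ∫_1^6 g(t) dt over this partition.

Subinterval widths: 4, 0.25, 0.25, 0.5.
Right endpoints: 5, 5.25, 5.5, 6.
g(5) = -20, g(5.25) = -20.75, g(5.5) = -21.5, g(6) = -23.
Sum = Σ Δt_i · g(t_i).
Sum = -102.0625.

-102.0625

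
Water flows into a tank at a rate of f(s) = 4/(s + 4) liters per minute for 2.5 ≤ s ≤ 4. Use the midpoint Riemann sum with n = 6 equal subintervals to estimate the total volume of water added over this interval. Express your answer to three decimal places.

Δs = (4 − 2.5)/6 = 0.25.
Midpoints: 2.625, 2.875, 3.125, 3.375, 3.625, 3.875.
f(2.625) = 32/53, f(2.875) = 32/55, f(3.125) = 32/57, f(3.375) = 32/59, f(3.625) = 32/61, f(3.875) = 32/63.
Sum = Δs · [f(2.625) + f(2.875) + f(3.125) + ...].
Sum ≈ 0.830.

0.830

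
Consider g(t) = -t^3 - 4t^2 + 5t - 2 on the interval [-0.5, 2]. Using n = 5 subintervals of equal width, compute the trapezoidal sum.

Δt = (2 − (-0.5))/5 = 0.5.
g(-0.5) = -5.375, g(0) = -2, g(0.5) = -0.625, g(1) = -2, g(1.5) = -6.875, g(2) = -16.
T_5 = (Δt/2)·[g(t_0) + 2g(t_1) + ... + 2g(t_{4}) + g(t_5)].
Sum = -11.09375.

-11.09375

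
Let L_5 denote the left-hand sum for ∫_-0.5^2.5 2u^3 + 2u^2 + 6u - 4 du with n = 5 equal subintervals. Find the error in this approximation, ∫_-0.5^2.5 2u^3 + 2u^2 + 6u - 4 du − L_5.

Exact integral: ∫_-0.5^2.5 f(u) du = 36.
L_5 = 18.99.
Error = 36 − 18.99 = 17.01.

17.01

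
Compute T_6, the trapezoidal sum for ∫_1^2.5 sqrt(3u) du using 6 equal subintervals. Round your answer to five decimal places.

3.40800

Δu = (2.5 − 1)/6 = 0.25.
f(1) ≈ 1.73205, f(1.25) ≈ 1.93649, f(1.5) ≈ 2.12132, f(1.75) ≈ 2.29129, f(2) ≈ 2.44949, f(2.25) ≈ 2.59808, f(2.5) ≈ 2.73861.
T_6 = (Δu/2)·[f(u_0) + 2f(u_1) + ... + 2f(u_{5}) + f(u_6)].
Sum ≈ 3.40800.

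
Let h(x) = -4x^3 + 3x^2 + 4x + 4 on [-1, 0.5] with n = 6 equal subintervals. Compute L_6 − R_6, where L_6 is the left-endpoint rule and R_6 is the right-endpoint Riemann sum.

L_6 = 6.75.
R_6 = 6.5625.
L_6 − R_6 = 0.1875.

0.1875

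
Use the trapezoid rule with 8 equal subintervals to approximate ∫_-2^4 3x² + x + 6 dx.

Δx = (4 − (-2))/8 = 0.75.
f(-2) = 16, f(-1.25) = 9.4375, f(-0.5) = 6.25, f(0.25) = 6.4375, f(1) = 10, f(1.75) = 16.9375, f(2.5) = 27.25, f(3.25) = 40.9375, f(4) = 58.
T_8 = (Δx/2)·[f(x_0) + 2f(x_1) + ... + 2f(x_{7}) + f(x_8)].
Sum = 115.6875.

115.6875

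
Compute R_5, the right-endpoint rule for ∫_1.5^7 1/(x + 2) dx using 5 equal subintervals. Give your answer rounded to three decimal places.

Δx = (7 − 1.5)/5 = 1.1.
Right endpoints: 2.6, 3.7, 4.8, 5.9, 7.
f(2.6) = 5/23, f(3.7) = 10/57, f(4.8) = 5/34, f(5.9) = 10/79, f(7) = 1/9.
Sum = Δx · [f(2.6) + f(3.7) + f(4.8) + f(5.9) + f(7)].
Sum ≈ 0.855.

0.855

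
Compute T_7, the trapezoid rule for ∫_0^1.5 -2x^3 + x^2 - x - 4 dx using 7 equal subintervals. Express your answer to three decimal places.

-8.571

Δx = (1.5 − 0)/7 = 3/14.
f(0) = -4, f(3/14) = -2873/686, f(3/7) = -1510/343, f(9/14) = -1633/343, f(6/7) = -1846/343, f(15/14) = -4379/686, f(9/7) = -2704/343, f(1.5) = -10.
T_7 = (Δx/2)·[f(x_0) + 2f(x_1) + ... + 2f(x_{6}) + f(x_7)].
Sum ≈ -8.571.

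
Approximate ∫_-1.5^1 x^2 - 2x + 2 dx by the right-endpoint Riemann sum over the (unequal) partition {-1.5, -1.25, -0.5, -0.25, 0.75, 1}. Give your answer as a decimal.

Subinterval widths: 0.25, 0.75, 0.25, 1, 0.25.
Right endpoints: -1.25, -0.5, -0.25, 0.75, 1.
f(-1.25) = 6.0625, f(-0.5) = 3.25, f(-0.25) = 2.5625, f(0.75) = 1.0625, f(1) = 1.
Sum = Σ Δx_i · f(x_i).
Sum = 5.90625.

5.90625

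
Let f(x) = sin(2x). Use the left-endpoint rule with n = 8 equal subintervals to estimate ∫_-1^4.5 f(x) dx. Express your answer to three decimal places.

Δx = (4.5 − (-1))/8 = 0.6875.
Left endpoints: -1, -0.3125, 0.375, 1.0625, 1.75, 2.4375, 3.125, 3.8125.
f(-1) ≈ -0.909, f(-0.3125) ≈ -0.585, f(0.375) ≈ 0.682, f(1.0625) ≈ 0.850, f(1.75) ≈ -0.351, f(2.4375) ≈ -0.987, f(3.125) ≈ -0.033, f(3.8125) ≈ 0.974.
Sum = Δx · [f(-1) + f(-0.3125) + f(0.375) + ...].
Sum ≈ -0.247.

-0.247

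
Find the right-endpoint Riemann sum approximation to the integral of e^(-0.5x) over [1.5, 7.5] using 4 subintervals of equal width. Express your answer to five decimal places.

0.60275

Δx = (7.5 − 1.5)/4 = 1.5.
Right endpoints: 3, 4.5, 6, 7.5.
f(3) ≈ 0.22313, f(4.5) ≈ 0.10540, f(6) ≈ 0.04979, f(7.5) ≈ 0.02352.
Sum = Δx · [f(3) + f(4.5) + f(6) + f(7.5)].
Sum ≈ 0.60275.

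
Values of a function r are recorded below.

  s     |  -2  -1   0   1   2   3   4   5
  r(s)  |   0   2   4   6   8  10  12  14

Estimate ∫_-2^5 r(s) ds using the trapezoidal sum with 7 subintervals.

Δs = 1.
T_7 = (1/2)·[0 + 2·2 + 2·4 + 2·6 + 2·8 + 2·10 + 2·12 + 14] = 49.

49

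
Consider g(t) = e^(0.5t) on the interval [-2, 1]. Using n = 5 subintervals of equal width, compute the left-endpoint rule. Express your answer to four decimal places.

2.1966

Δt = (1 − (-2))/5 = 0.6.
Left endpoints: -2, -1.4, -0.8, -0.2, 0.4.
g(-2) ≈ 0.3679, g(-1.4) ≈ 0.4966, g(-0.8) ≈ 0.6703, g(-0.2) ≈ 0.9048, g(0.4) ≈ 1.2214.
Sum = Δt · [g(-2) + g(-1.4) + g(-0.8) + g(-0.2) + g(0.4)].
Sum ≈ 2.1966.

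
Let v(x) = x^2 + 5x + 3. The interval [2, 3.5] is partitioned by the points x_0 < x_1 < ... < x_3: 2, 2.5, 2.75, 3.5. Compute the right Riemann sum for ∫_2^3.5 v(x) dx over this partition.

Subinterval widths: 0.5, 0.25, 0.75.
Right endpoints: 2.5, 2.75, 3.5.
v(2.5) = 21.75, v(2.75) = 24.3125, v(3.5) = 32.75.
Sum = Σ Δx_i · v(x_i).
Sum = 41.515625.

41.515625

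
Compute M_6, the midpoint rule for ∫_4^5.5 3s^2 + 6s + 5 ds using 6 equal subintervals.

152.6015625

Δs = (5.5 − 4)/6 = 0.25.
Midpoints: 4.125, 4.375, 4.625, 4.875, 5.125, 5.375.
f(4.125) = 80.796875, f(4.375) = 88.671875, f(4.625) = 96.921875, f(4.875) = 105.546875, f(5.125) = 114.546875, f(5.375) = 123.921875.
Sum = Δs · [f(4.125) + f(4.375) + f(4.625) + ...].
Sum = 152.6015625.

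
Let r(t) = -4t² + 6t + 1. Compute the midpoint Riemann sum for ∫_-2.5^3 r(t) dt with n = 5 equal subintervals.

Δt = (3 − (-2.5))/5 = 1.1.
Midpoints: -1.95, -0.85, 0.25, 1.35, 2.45.
r(-1.95) = -25.91, r(-0.85) = -6.99, r(0.25) = 2.25, r(1.35) = 1.81, r(2.45) = -8.31.
Sum = Δt · [r(-1.95) + r(-0.85) + r(0.25) + r(1.35) + r(2.45)].
Sum = -40.865.

-40.865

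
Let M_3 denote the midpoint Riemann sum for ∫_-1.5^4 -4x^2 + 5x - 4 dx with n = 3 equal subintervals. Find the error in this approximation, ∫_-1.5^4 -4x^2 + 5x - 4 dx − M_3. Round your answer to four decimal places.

Exact integral: ∫_-1.5^4 f(x) dx ≈ -77.458333.
M_3 ≈ -71.296296.
Error ≈ -77.458333 − (-71.296296) ≈ -6.1620.

-6.1620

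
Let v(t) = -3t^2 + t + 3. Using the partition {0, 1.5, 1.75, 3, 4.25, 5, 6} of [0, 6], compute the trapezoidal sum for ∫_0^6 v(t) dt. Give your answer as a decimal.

-184.359375

Subinterval widths: 1.5, 0.25, 1.25, 1.25, 0.75, 1.
v(0) = 3, v(1.5) = -2.25, v(1.75) = -4.4375, v(3) = -21, v(4.25) = -46.9375, v(5) = -67, v(6) = -99.
On each subinterval the trapezoid contributes (Δt_i/2)·[v(t_{i-1}) + v(t_i)].
Sum = -184.359375.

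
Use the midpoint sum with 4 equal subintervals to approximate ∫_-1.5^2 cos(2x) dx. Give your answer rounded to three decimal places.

Δx = (2 − (-1.5))/4 = 0.875.
Midpoints: -1.0625, -0.1875, 0.6875, 1.5625.
f(-1.0625) ≈ -0.526, f(-0.1875) ≈ 0.931, f(0.6875) ≈ 0.195, f(1.5625) ≈ -1.000.
Sum = Δx · [f(-1.0625) + f(-0.1875) + f(0.6875) + f(1.5625)].
Sum ≈ -0.351.

-0.351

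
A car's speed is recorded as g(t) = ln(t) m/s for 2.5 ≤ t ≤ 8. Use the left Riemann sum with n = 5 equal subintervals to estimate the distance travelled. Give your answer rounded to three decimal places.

Δt = (8 − 2.5)/5 = 1.1.
Left endpoints: 2.5, 3.6, 4.7, 5.8, 6.9.
g(2.5) ≈ 0.916, g(3.6) ≈ 1.281, g(4.7) ≈ 1.548, g(5.8) ≈ 1.758, g(6.9) ≈ 1.932.
Sum = Δt · [g(2.5) + g(3.6) + g(4.7) + g(5.8) + g(6.9)].
Sum ≈ 8.178.

8.178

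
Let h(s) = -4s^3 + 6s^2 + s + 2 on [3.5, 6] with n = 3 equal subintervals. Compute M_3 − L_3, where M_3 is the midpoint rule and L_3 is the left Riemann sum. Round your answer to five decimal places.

M_3 ≈ -775.4340278.
L_3 ≈ -569.4444444.
M_3 − L_3 ≈ -205.98958.

-205.98958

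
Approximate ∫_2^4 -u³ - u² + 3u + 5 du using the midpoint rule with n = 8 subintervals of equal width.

Δu = (4 − 2)/8 = 0.25.
Midpoints: 2.125, 2.375, 2.625, 2.875, 3.125, 3.375, 3.625, 3.875.
f(2.125) = -1401/512, f(2.375) = -3539/512, f(2.625) = -6197/512, f(2.875) = -9423/512, f(3.125) = -13265/512, f(3.375) = -17771/512, f(3.625) = -22989/512, f(3.875) = -28967/512.
Sum = Δu · [f(2.125) + f(2.375) + f(2.625) + ...].
Sum = -50.5625.

-50.5625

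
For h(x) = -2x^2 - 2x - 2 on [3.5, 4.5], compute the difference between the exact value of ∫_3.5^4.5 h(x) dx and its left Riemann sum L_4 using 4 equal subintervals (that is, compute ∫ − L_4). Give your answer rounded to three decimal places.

-2.229

Exact integral: ∫_3.5^4.5 h(x) dx ≈ -42.16667.
L_4 = -39.9375.
Error ≈ -42.16667 − (-39.9375) ≈ -2.229.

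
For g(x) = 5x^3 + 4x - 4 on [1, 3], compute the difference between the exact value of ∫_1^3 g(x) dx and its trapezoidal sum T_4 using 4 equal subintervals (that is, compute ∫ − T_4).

Exact integral: ∫_1^3 g(x) dx = 108.
T_4 = 110.5.
Error = 108 − 110.5 = -2.5.

-2.5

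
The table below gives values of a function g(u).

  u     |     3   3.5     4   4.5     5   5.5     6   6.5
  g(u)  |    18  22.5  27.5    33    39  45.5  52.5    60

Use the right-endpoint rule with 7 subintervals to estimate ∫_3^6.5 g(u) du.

140

Δu = 0.5.
Sum = 0.5·[22.5 + 27.5 + 33 + 39 + 45.5 + 52.5 + 60] = 140.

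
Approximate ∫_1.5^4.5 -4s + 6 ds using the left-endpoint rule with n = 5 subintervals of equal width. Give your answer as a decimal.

Δs = (4.5 − 1.5)/5 = 0.6.
Left endpoints: 1.5, 2.1, 2.7, 3.3, 3.9.
f(1.5) = 0, f(2.1) = -2.4, f(2.7) = -4.8, f(3.3) = -7.2, f(3.9) = -9.6.
Sum = Δs · [f(1.5) + f(2.1) + f(2.7) + f(3.3) + f(3.9)].
Sum = -14.4.

-14.4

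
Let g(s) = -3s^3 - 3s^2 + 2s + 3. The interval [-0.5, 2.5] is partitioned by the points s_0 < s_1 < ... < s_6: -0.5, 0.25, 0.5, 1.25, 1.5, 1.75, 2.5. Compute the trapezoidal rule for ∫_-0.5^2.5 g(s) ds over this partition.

Subinterval widths: 0.75, 0.25, 0.75, 0.25, 0.25, 0.75.
g(-0.5) = 1.625, g(0.25) = 3.265625, g(0.5) = 2.875, g(1.25) = -5.046875, g(1.5) = -10.875, g(1.75) = -18.765625, g(2.5) = -57.625.
On each subinterval the trapezoid contributes (Δs_i/2)·[g(s_{i-1}) + g(s_i)].
Sum = -32.5546875.

-32.5546875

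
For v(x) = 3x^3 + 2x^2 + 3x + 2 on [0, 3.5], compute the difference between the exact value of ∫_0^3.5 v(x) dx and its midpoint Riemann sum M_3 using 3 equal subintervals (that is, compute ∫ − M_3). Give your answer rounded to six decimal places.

7.046586

Exact integral: ∫_0^3.5 v(x) dx ≈ 166.50520833.
M_3 ≈ 159.45862269.
Error ≈ 166.50520833 − 159.45862269 ≈ 7.046586.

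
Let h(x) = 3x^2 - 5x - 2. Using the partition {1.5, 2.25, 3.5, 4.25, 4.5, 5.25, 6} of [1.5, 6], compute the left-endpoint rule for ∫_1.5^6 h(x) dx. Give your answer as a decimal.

Subinterval widths: 0.75, 1.25, 0.75, 0.25, 0.75, 0.75.
Left endpoints: 1.5, 2.25, 3.5, 4.25, 4.5, 5.25.
h(1.5) = -2.75, h(2.25) = 1.9375, h(3.5) = 17.25, h(4.25) = 30.9375, h(4.5) = 36.25, h(5.25) = 54.4375.
Sum = Σ Δx_i · h(x_i).
Sum = 89.046875.

89.046875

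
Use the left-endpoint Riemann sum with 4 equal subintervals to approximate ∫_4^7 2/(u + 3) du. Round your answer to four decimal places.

0.7465

Δu = (7 − 4)/4 = 0.75.
Left endpoints: 4, 4.75, 5.5, 6.25.
f(4) = 2/7, f(4.75) = 8/31, f(5.5) = 4/17, f(6.25) = 8/37.
Sum = Δu · [f(4) + f(4.75) + f(5.5) + f(6.25)].
Sum ≈ 0.7465.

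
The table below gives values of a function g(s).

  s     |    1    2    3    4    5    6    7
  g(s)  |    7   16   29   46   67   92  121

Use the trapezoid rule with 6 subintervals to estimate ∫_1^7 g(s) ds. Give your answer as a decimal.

Δs = 1.
T_6 = (1/2)·[7 + 2·16 + 2·29 + 2·46 + 2·67 + 2·92 + 121] = 314.

314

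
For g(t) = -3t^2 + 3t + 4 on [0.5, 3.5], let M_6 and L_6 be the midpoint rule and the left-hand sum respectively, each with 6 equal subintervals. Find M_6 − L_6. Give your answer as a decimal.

-6.1875

M_6 = -12.5625.
L_6 = -6.375.
M_6 − L_6 = -6.1875.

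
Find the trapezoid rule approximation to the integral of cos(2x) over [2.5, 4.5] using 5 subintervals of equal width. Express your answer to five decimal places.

Δx = (4.5 − 2.5)/5 = 0.4.
f(2.5) ≈ 0.28366, f(2.9) ≈ 0.88552, f(3.3) ≈ 0.95023, f(3.7) ≈ 0.43855, f(4.1) ≈ -0.33915, f(4.5) ≈ -0.91113.
T_5 = (Δx/2)·[f(x_0) + 2f(x_1) + ... + 2f(x_{4}) + f(x_5)].
Sum ≈ 0.64856.

0.64856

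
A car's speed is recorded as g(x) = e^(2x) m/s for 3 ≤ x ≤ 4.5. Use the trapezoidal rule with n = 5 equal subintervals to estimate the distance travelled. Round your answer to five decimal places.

Δx = (4.5 − 3)/5 = 0.3.
g(3) ≈ 403.42879, g(3.3) ≈ 735.09519, g(3.6) ≈ 1339.43076, g(3.9) ≈ 2440.60198, g(4.2) ≈ 4447.06675, g(4.5) ≈ 8103.08393.
T_5 = (Δx/2)·[g(x_0) + 2g(x_1) + ... + 2g(x_{4}) + g(x_5)].
Sum ≈ 3964.63531.

3964.63531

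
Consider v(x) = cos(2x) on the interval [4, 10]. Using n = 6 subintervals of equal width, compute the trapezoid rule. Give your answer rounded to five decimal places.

Δx = (10 − 4)/6 = 1.
v(4) ≈ -0.14550, v(5) ≈ -0.83907, v(6) ≈ 0.84385, v(7) ≈ 0.13674, v(8) ≈ -0.95766, v(9) ≈ 0.66032, v(10) ≈ 0.40808.
T_6 = (Δx/2)·[v(x_0) + 2v(x_1) + ... + 2v(x_{5}) + v(x_6)].
Sum ≈ -0.02453.

-0.02453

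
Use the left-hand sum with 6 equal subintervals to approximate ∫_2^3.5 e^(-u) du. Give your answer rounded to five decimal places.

0.11883

Δu = (3.5 − 2)/6 = 0.25.
Left endpoints: 2, 2.25, 2.5, 2.75, 3, 3.25.
f(2) ≈ 0.13534, f(2.25) ≈ 0.10540, f(2.5) ≈ 0.08208, f(2.75) ≈ 0.06393, f(3) ≈ 0.04979, f(3.25) ≈ 0.03877.
Sum = Δu · [f(2) + f(2.25) + f(2.5) + ...].
Sum ≈ 0.11883.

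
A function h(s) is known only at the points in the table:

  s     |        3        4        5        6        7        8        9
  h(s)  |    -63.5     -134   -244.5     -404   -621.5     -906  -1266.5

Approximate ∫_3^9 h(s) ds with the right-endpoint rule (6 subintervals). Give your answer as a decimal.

Δs = 1.
Sum = 1·[(-134) + (-244.5) + (-404) + (-621.5) + (-906) + (-1266.5)] = -3576.5.

-3576.5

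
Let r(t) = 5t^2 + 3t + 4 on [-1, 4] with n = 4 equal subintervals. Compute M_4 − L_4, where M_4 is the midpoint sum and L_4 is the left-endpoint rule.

M_4 = 147.578125.
L_4 = 101.09375.
M_4 − L_4 = 46.484375.

46.484375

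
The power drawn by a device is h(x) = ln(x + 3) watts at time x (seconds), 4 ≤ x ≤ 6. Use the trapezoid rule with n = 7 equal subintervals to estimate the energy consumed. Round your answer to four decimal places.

Δx = (6 − 4)/7 = 2/7.
h(4) ≈ 1.9459, h(30/7) ≈ 1.9859, h(32/7) ≈ 2.0244, h(34/7) ≈ 2.0614, h(36/7) ≈ 2.0971, h(38/7) ≈ 2.1316, h(40/7) ≈ 2.1650, h(6) ≈ 2.1972.
T_7 = (Δx/2)·[h(x_0) + 2h(x_1) + ... + 2h(x_{6}) + h(x_7)].
Sum ≈ 4.1534.

4.1534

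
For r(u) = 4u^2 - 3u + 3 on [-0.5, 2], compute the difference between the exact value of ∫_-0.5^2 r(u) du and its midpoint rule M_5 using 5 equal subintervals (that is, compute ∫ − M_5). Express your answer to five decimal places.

0.20833

Exact integral: ∫_-0.5^2 r(u) du ≈ 12.7083333.
M_5 = 12.5.
Error ≈ 12.7083333 − 12.5 ≈ 0.20833.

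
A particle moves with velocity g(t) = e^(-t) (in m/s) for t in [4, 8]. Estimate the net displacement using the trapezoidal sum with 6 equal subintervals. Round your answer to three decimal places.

Δt = (8 − 4)/6 = 2/3.
g(4) ≈ 0.018, g(14/3) ≈ 0.009, g(16/3) ≈ 0.005, g(6) ≈ 0.002, g(20/3) ≈ 0.001, g(22/3) ≈ 0.001, g(8) ≈ 0.000.
T_6 = (Δt/2)·[g(t_0) + 2g(t_1) + ... + 2g(t_{5}) + g(t_6)].
Sum ≈ 0.019.

0.019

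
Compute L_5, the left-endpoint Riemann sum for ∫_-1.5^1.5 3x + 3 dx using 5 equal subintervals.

Δx = (1.5 − (-1.5))/5 = 0.6.
Left endpoints: -1.5, -0.9, -0.3, 0.3, 0.9.
f(-1.5) = -1.5, f(-0.9) = 0.3, f(-0.3) = 2.1, f(0.3) = 3.9, f(0.9) = 5.7.
Sum = Δx · [f(-1.5) + f(-0.9) + f(-0.3) + f(0.3) + f(0.9)].
Sum = 6.3.

6.3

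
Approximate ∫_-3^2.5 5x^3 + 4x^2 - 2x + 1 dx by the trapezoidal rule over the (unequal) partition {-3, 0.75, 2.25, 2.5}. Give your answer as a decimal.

Subinterval widths: 3.75, 1.5, 0.25.
f(-3) = -92, f(0.75) = 3.859375, f(2.25) = 73.703125, f(2.5) = 99.125.
On each subinterval the trapezoid contributes (Δx_i/2)·[f(x_{i-1}) + f(x_i)].
Sum = -85.48828125.

-85.48828125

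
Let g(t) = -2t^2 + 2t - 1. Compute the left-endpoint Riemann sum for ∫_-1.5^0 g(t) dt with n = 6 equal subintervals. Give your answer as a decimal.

Δt = (0 − (-1.5))/6 = 0.25.
Left endpoints: -1.5, -1.25, -1, -0.75, -0.5, -0.25.
g(-1.5) = -8.5, g(-1.25) = -6.625, g(-1) = -5, g(-0.75) = -3.625, g(-0.5) = -2.5, g(-0.25) = -1.625.
Sum = Δt · [g(-1.5) + g(-1.25) + g(-1) + ...].
Sum = -6.96875.

-6.96875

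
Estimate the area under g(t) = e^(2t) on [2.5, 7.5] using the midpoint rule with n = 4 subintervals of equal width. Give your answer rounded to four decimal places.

1275372.2237

Δt = (7.5 − 2.5)/4 = 1.25.
Midpoints: 3.125, 4.375, 5.625, 6.875.
g(3.125) ≈ 518.0128, g(4.375) ≈ 6310.6881, g(5.625) ≈ 76879.9198, g(6.875) ≈ 936589.1582.
Sum = Δt · [g(3.125) + g(4.375) + g(5.625) + g(6.875)].
Sum ≈ 1275372.2237.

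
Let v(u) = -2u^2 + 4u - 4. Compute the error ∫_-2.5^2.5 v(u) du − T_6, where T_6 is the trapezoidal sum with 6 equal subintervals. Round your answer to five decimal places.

Exact integral: ∫_-2.5^2.5 v(u) du ≈ -40.8333333.
T_6 ≈ -41.9907407.
Error ≈ -40.8333333 − (-41.9907407) ≈ 1.15741.

1.15741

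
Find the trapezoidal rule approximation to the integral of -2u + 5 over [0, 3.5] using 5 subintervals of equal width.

5.25

Δu = (3.5 − 0)/5 = 0.7.
f(0) = 5, f(0.7) = 3.6, f(1.4) = 2.2, f(2.1) = 0.8, f(2.8) = -0.6, f(3.5) = -2.
T_5 = (Δu/2)·[f(u_0) + 2f(u_1) + ... + 2f(u_{4}) + f(u_5)].
Sum = 5.25.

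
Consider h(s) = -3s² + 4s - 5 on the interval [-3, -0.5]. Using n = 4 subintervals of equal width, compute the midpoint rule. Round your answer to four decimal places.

-56.6309

Δs = (-0.5 − (-3))/4 = 0.625.
Midpoints: -2.6875, -2.0625, -1.4375, -0.8125.
h(-2.6875) = -37.41796875, h(-2.0625) = -26.01171875, h(-1.4375) = -16.94921875, h(-0.8125) = -10.23046875.
Sum = Δs · [h(-2.6875) + h(-2.0625) + h(-1.4375) + h(-0.8125)].
Sum ≈ -56.6309.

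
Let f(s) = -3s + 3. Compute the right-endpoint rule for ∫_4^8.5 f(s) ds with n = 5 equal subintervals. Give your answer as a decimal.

Δs = (8.5 − 4)/5 = 0.9.
Right endpoints: 4.9, 5.8, 6.7, 7.6, 8.5.
f(4.9) = -11.7, f(5.8) = -14.4, f(6.7) = -17.1, f(7.6) = -19.8, f(8.5) = -22.5.
Sum = Δs · [f(4.9) + f(5.8) + f(6.7) + f(7.6) + f(8.5)].
Sum = -76.95.

-76.95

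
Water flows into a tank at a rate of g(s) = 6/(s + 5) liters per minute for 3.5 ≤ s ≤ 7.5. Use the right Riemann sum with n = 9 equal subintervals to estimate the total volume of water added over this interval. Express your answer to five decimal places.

2.26451

Δs = (7.5 − 3.5)/9 = 4/9.
Right endpoints: 71/18, 79/18, 29/6, 95/18, 103/18, 37/6, 119/18, 127/18, 7.5.
g(71/18) = 108/161, g(79/18) = 108/169, g(29/6) = 36/59, g(95/18) = 108/185, g(103/18) = 108/193, g(37/6) = 36/67, g(119/18) = 108/209, g(127/18) = 108/217, g(7.5) = 0.48.
Sum = Δs · [g(71/18) + g(79/18) + g(29/6) + ...].
Sum ≈ 2.26451.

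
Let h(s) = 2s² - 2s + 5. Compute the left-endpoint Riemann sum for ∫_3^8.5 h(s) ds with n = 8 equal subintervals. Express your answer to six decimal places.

316.830078

Δs = (8.5 − 3)/8 = 0.6875.
Left endpoints: 3, 3.6875, 4.375, 5.0625, 5.75, 6.4375, 7.125, 7.8125.
h(3) = 17, h(3.6875) = 24.8203125, h(4.375) = 34.53125, h(5.0625) = 46.1328125, h(5.75) = 59.625, h(6.4375) = 75.0078125, h(7.125) = 92.28125, h(7.8125) = 111.4453125.
Sum = Δs · [h(3) + h(3.6875) + h(4.375) + ...].
Sum ≈ 316.830078.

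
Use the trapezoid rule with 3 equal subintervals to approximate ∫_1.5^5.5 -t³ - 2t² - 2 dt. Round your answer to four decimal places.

Δt = (5.5 − 1.5)/3 = 4/3.
f(1.5) = -9.875, f(17/6) = -8813/216, f(25/6) = -23557/216, f(5.5) = -228.875.
T_3 = (Δt/2)·[f(t_0) + 2f(t_1) + 2f(t_2) + f(t_3)].
Sum ≈ -358.9815.

-358.9815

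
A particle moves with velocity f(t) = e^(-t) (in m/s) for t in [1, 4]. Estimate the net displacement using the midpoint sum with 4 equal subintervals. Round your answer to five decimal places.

Δt = (4 − 1)/4 = 0.75.
Midpoints: 1.375, 2.125, 2.875, 3.625.
f(1.375) ≈ 0.25284, f(2.125) ≈ 0.11943, f(2.875) ≈ 0.05642, f(3.625) ≈ 0.02665.
Sum = Δt · [f(1.375) + f(2.125) + f(2.875) + f(3.625)].
Sum ≈ 0.34150.

0.34150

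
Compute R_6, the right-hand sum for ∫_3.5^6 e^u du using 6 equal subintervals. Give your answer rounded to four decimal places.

452.8041

Δu = (6 − 3.5)/6 = 5/12.
Right endpoints: 47/12, 13/3, 4.75, 31/6, 67/12, 6.
f(47/12) ≈ 50.2327, f(13/3) ≈ 76.1979, f(4.75) ≈ 115.5843, f(31/6) ≈ 175.3294, f(67/12) ≈ 265.9567, f(6) ≈ 403.4288.
Sum = Δu · [f(47/12) + f(13/3) + f(4.75) + ...].
Sum ≈ 452.8041.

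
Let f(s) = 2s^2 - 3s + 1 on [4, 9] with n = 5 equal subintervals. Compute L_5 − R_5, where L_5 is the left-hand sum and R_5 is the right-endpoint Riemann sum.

-115

L_5 = 295.
R_5 = 410.
L_5 − R_5 = -115.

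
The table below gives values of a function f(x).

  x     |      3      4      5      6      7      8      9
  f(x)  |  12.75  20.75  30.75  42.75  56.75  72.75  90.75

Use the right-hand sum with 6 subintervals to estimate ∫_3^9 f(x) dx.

314.5

Δx = 1.
Sum = 1·[20.75 + 30.75 + 42.75 + 56.75 + 72.75 + 90.75] = 314.5.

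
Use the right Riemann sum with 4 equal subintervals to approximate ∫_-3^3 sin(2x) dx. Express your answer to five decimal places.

-0.41912

Δx = (3 − (-3))/4 = 1.5.
Right endpoints: -1.5, 0, 1.5, 3.
f(-1.5) ≈ -0.14112, f(0) ≈ 0.00000, f(1.5) ≈ 0.14112, f(3) ≈ -0.27942.
Sum = Δx · [f(-1.5) + f(0) + f(1.5) + f(3)].
Sum ≈ -0.41912.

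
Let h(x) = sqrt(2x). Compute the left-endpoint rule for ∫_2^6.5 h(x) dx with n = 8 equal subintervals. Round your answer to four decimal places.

Δx = (6.5 − 2)/8 = 0.5625.
Left endpoints: 2, 2.5625, 3.125, 3.6875, 4.25, 4.8125, 5.375, 5.9375.
h(2) ≈ 2.0000, h(2.5625) ≈ 2.2638, h(3.125) ≈ 2.5000, h(3.6875) ≈ 2.7157, h(4.25) ≈ 2.9155, h(4.8125) ≈ 3.1024, h(5.375) ≈ 3.2787, h(5.9375) ≈ 3.4460.
Sum = Δx · [h(2) + h(2.5625) + h(3.125) + ...].
Sum ≈ 12.5000.

12.5000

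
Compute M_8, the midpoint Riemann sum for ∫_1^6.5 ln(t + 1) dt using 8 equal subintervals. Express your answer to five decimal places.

Δt = (6.5 − 1)/8 = 0.6875.
Midpoints: 1.34375, 2.03125, 2.71875, 3.40625, 4.09375, 4.78125, 5.46875, 6.15625.
f(1.34375) ≈ 0.85175, f(2.03125) ≈ 1.10898, f(2.71875) ≈ 1.31339, f(3.40625) ≈ 1.48302, f(4.09375) ≈ 1.62801, f(4.78125) ≈ 1.75462, f(5.46875) ≈ 1.86698, f(6.15625) ≈ 1.96799.
Sum = Δt · [f(1.34375) + f(2.03125) + f(2.71875) + ...].
Sum ≈ 8.23264.

8.23264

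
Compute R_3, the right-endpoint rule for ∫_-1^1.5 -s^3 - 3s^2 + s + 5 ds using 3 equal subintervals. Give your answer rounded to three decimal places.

Δs = (1.5 − (-1))/3 = 5/6.
Right endpoints: -1/6, 2/3, 1.5.
f(-1/6) = 1027/216, f(2/3) = 109/27, f(1.5) = -3.625.
Sum = Δs · [f(-1/6) + f(2/3) + f(1.5)].
Sum ≈ 4.306.

4.306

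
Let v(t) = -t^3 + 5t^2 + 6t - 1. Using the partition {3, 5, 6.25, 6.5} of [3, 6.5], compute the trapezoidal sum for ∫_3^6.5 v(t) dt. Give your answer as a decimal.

Subinterval widths: 2, 1.25, 0.25.
v(3) = 35, v(5) = 29, v(6.25) = -12.328125, v(6.5) = -25.375.
On each subinterval the trapezoid contributes (Δt_i/2)·[v(t_{i-1}) + v(t_i)].
Sum = 69.70703125.

69.70703125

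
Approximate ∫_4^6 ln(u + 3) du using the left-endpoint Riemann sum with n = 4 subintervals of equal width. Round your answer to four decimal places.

Δu = (6 − 4)/4 = 0.5.
Left endpoints: 4, 4.5, 5, 5.5.
f(4) ≈ 1.9459, f(4.5) ≈ 2.0149, f(5) ≈ 2.0794, f(5.5) ≈ 2.1401.
Sum = Δu · [f(4) + f(4.5) + f(5) + f(5.5)].
Sum ≈ 4.0902.

4.0902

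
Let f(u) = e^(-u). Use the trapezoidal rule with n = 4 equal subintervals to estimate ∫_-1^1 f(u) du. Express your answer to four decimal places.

Δu = (1 − (-1))/4 = 0.5.
f(-1) ≈ 2.7183, f(-0.5) ≈ 1.6487, f(0) ≈ 1.0000, f(0.5) ≈ 0.6065, f(1) ≈ 0.3679.
T_4 = (Δu/2)·[f(u_0) + 2f(u_1) + 2f(u_2) + 2f(u_3) + f(u_4)].
Sum ≈ 2.3992.

2.3992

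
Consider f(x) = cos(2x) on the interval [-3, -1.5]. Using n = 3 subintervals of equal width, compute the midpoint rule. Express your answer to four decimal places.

-0.2193

Δx = (-1.5 − (-3))/3 = 0.5.
Midpoints: -2.75, -2.25, -1.75.
f(-2.75) ≈ 0.7087, f(-2.25) ≈ -0.2108, f(-1.75) ≈ -0.9365.
Sum = Δx · [f(-2.75) + f(-2.25) + f(-1.75)].
Sum ≈ -0.2193.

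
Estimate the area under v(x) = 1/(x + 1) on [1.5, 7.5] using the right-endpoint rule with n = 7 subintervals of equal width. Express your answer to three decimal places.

Δx = (7.5 − 1.5)/7 = 6/7.
Right endpoints: 33/14, 45/14, 57/14, 69/14, 81/14, 93/14, 7.5.
v(33/14) = 14/47, v(45/14) = 14/59, v(57/14) = 14/71, v(69/14) = 14/83, v(81/14) = 14/95, v(93/14) = 14/107, v(7.5) = 2/17.
Sum = Δx · [v(33/14) + v(45/14) + v(57/14) + ...].
Sum ≈ 1.112.

1.112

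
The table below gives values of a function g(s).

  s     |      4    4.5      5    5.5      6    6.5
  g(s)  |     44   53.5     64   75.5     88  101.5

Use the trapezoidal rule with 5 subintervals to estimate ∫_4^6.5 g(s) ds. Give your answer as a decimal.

Δs = 0.5.
T_5 = (0.5/2)·[44 + 2·53.5 + 2·64 + 2·75.5 + 2·88 + 101.5] = 176.875.

176.875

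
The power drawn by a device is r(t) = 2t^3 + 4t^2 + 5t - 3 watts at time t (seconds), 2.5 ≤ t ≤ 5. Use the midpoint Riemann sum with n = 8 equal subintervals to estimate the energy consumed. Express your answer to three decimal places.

477.638

Δt = (5 − 2.5)/8 = 0.3125.
Midpoints: 2.65625, 2.96875, 3.28125, 3.59375, 3.90625, 4.21875, 4.53125, 4.84375.
r(2.65625) = 1244973/16384, r(2.96875) = 1629023/16384, r(3.28125) = 2082873/16384, r(3.59375) = 2612523/16384, r(3.90625) = 3223973/16384, r(4.21875) = 3923223/16384, r(4.53125) = 4716273/16384, r(4.84375) = 5609123/16384.
Sum = Δt · [r(2.65625) + r(2.96875) + r(3.28125) + ...].
Sum ≈ 477.638.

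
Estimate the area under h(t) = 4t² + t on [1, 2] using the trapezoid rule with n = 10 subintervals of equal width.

Δt = (2 − 1)/10 = 0.1.
h(1) = 5, h(1.1) = 5.94, h(1.2) = 6.96, h(1.3) = 8.06, h(1.4) = 9.24, h(1.5) = 10.5, h(1.6) = 11.84, h(1.7) = 13.26, h(1.8) = 14.76, h(1.9) = 16.34, h(2) = 18.
T_10 = (Δt/2)·[h(t_0) + 2h(t_1) + ... + 2h(t_{9}) + h(t_10)].
Sum = 10.84.

10.84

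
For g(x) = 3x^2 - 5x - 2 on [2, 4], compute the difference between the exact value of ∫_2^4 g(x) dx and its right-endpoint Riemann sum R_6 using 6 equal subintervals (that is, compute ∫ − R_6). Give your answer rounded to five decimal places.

Exact integral: ∫_2^4 g(x) dx = 22.
R_6 ≈ 26.4444444.
Error ≈ 22 − 26.4444444 ≈ -4.44444.

-4.44444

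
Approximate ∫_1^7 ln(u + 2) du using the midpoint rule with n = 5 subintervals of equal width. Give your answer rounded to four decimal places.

10.4923

Δu = (7 − 1)/5 = 1.2.
Midpoints: 1.6, 2.8, 4, 5.2, 6.4.
f(1.6) ≈ 1.2809, f(2.8) ≈ 1.5686, f(4) ≈ 1.7918, f(5.2) ≈ 1.9741, f(6.4) ≈ 2.1282.
Sum = Δu · [f(1.6) + f(2.8) + f(4) + f(5.2) + f(6.4)].
Sum ≈ 10.4923.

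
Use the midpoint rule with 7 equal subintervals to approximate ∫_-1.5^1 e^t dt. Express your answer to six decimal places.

2.481940

Δt = (1 − (-1.5))/7 = 5/14.
Midpoints: -37/28, -27/28, -17/28, -0.25, 3/28, 13/28, 23/28.
f(-37/28) ≈ 0.266754, f(-27/28) ≈ 0.381255, f(-17/28) ≈ 0.544906, f(-0.25) ≈ 0.778801, f(3/28) ≈ 1.113093, f(13/28) ≈ 1.590877, f(23/28) ≈ 2.273746.
Sum = Δt · [f(-37/28) + f(-27/28) + f(-17/28) + ...].
Sum ≈ 2.481940.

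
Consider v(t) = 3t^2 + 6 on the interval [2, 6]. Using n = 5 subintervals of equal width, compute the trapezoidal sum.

233.28

Δt = (6 − 2)/5 = 0.8.
v(2) = 18, v(2.8) = 29.52, v(3.6) = 44.88, v(4.4) = 64.08, v(5.2) = 87.12, v(6) = 114.
T_5 = (Δt/2)·[v(t_0) + 2v(t_1) + ... + 2v(t_{4}) + v(t_5)].
Sum = 233.28.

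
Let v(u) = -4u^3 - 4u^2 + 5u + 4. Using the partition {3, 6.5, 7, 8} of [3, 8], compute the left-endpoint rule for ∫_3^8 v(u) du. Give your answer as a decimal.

-2582

Subinterval widths: 3.5, 0.5, 1.
Left endpoints: 3, 6.5, 7.
v(3) = -125, v(6.5) = -1231, v(7) = -1529.
Sum = Σ Δu_i · v(u_i).
Sum = -2582.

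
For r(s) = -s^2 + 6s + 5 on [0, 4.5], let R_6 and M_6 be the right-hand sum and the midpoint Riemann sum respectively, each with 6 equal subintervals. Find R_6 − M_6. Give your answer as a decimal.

1.8984375

R_6 = 54.984375.
M_6 = 53.0859375.
R_6 − M_6 = 1.8984375.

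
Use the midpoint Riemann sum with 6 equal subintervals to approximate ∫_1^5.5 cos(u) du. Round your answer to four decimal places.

-1.5839

Δu = (5.5 − 1)/6 = 0.75.
Midpoints: 1.375, 2.125, 2.875, 3.625, 4.375, 5.125.
f(1.375) ≈ 0.1945, f(2.125) ≈ -0.5263, f(2.875) ≈ -0.9647, f(3.625) ≈ -0.8854, f(4.375) ≈ -0.3310, f(5.125) ≈ 0.4010.
Sum = Δu · [f(1.375) + f(2.125) + f(2.875) + ...].
Sum ≈ -1.5839.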